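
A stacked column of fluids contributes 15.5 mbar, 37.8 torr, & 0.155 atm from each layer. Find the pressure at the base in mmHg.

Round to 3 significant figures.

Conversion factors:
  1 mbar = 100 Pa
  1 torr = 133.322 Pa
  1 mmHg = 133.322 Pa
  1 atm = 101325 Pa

15.5 mbar × 100 = 1550 Pa
37.8 torr × 133.322 = 5039.57 Pa
0.155 atm × 101325 = 15705.4 Pa
Combined: 1550 + 5039.57 + 15705.4 = 22295 Pa
In mmHg: 22295 / 133.322 = 167.227 mmHg

167 mmHg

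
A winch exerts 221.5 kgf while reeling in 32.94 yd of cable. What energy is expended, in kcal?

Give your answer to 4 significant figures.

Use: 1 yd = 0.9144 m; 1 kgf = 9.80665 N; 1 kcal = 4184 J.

15.64 kcal

221.5 kgf × 9.80665 → 2172.17 N
32.94 yd × 0.9144 → 30.1203 m
W = F × d = 2172.17 N × 30.1203 m = 65426.4 J
65426.4 J ÷ (4184 J/kcal) = 15.6373 kcal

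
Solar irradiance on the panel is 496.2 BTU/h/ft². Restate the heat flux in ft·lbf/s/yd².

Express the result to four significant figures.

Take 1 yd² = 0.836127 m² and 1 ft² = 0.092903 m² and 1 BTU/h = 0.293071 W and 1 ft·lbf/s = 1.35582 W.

496.2 BTU/h/ft² × 0.293071 W/BTU/h ÷ 0.092903 m²/ft² = 1565.31 W/m²
1565.31 W/m² ÷ 1.35582 W/ft·lbf/s × 0.836127 m²/yd² = 965.318 ft·lbf/s/yd²

965.3 ft·lbf/s/yd²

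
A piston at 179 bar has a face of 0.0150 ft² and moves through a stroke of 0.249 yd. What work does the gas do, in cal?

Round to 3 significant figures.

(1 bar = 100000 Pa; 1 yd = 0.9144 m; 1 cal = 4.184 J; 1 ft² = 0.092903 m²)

1360 cal

179 bar → 1.79×10⁷ Pa
0.0150 ft² → 0.00139354 m²
F = P × A = 1.79×10⁷ × 0.00139354 = 24944.4 N
0.249 yd → 0.227686 m
W = F × d = 24944.4 × 0.227686 = 5679.49 J
In cal: 5679.49 / 4.184 = 1357.43 cal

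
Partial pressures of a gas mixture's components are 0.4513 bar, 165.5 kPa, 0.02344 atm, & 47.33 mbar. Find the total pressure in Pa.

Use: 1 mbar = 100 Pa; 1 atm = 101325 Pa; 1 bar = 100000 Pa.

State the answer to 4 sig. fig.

0.4513 bar × 100000 = 45130 Pa
165.5 kPa × 1000 = 165500 Pa
0.02344 atm × 101325 = 2375.06 Pa
47.33 mbar × 100 = 4733 Pa
Total: 45130 + 165500 + 2375.06 + 4733 = 217738 Pa

2.177×10⁵ Pa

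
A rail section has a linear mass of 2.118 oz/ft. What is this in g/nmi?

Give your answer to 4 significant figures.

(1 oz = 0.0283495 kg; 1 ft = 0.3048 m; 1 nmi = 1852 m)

3.648×10⁵ g/nmi

2.118 oz/ft × 0.0283495 kg/oz ÷ 0.3048 m/ft = 0.196996 kg/m
0.196996 kg/m ÷ 0.001 kg/g × 1852 m/nmi = 364837 g/nmi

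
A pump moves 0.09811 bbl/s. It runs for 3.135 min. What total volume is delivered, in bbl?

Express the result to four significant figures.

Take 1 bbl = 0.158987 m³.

0.09811 bbl/s → 0.0155982 m³/s
3.135 min → 188.1 s
V = Q × t = 0.0155982 × 188.1 = 2.93402 m³
In bbl: 2.93402 / 0.158987 = 18.4545 bbl

18.45 bbl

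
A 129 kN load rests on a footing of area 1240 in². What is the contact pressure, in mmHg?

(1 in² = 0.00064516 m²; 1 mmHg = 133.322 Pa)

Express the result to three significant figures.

129 kN × 1000 = 129000 N
1240 in² × 0.00064516 = 0.799998 m²
P = F / A = 129000 N / 0.799998 m² = 161250 Pa
161250 Pa ÷ (133.322 Pa/mmHg) = 1209.48 mmHg

1210 mmHg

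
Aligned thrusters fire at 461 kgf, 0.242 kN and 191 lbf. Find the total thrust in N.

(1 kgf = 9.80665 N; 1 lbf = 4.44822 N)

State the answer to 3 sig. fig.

461 kgf × 9.80665 = 4520.87 N
0.242 kN × 1000 = 242 N
191 lbf × 4.44822 = 849.61 N
Total: 4520.87 + 242 + 849.61 = 5612.48 N

5610 N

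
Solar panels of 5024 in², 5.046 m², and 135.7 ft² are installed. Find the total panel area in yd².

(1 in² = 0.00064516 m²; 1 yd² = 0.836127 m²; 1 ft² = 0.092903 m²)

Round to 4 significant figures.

5024 in² × 0.00064516 = 3.24128 m²
5.046 m² (already m²)
135.7 ft² × 0.092903 = 12.6069 m²
Total: 3.24128 + 5.046 + 12.6069 = 20.8942 m²
In yd²: 20.8942 / 0.836127 = 24.9893 yd²

24.99 yd²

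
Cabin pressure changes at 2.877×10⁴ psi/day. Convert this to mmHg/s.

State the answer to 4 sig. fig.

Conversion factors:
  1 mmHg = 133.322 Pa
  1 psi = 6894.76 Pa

2.877×10⁴ psi/day × 6894.76 Pa/psi ÷ 86400 s/day = 2295.86 Pa/s
2295.86 Pa/s ÷ 133.322 Pa/mmHg = 17.2204 mmHg/s

17.22 mmHg/s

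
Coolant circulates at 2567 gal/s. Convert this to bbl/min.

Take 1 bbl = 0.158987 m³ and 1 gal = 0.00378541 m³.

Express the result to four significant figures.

2567 gal/s × 0.00378541 m³/gal = 9.71715 m³/s
9.71715 m³/s ÷ 0.158987 m³/bbl × 60 s/min = 3667.15 bbl/min

3667 bbl/min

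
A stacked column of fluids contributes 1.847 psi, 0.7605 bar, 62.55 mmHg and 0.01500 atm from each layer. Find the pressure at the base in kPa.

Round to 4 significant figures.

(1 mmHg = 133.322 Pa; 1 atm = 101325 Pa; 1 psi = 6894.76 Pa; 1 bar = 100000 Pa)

98.64 kPa

1.847 psi × 6894.76 = 12734.6 Pa
0.7605 bar × 100000 = 76050 Pa
62.55 mmHg × 133.322 = 8339.29 Pa
0.01500 atm × 101325 = 1519.88 Pa
Total: 12734.6 + 76050 + 8339.29 + 1519.88 = 98643.8 Pa
In kPa: 98643.8 / 1000 = 98.6438 kPa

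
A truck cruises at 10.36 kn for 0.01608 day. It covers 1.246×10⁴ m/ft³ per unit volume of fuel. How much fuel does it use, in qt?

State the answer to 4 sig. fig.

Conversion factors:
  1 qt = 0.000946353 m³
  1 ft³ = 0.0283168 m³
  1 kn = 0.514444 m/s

10.36 kn → 5.32964 m/s
0.01608 day → 1389.31 s
d = v × t = 5.32964 × 1389.31 = 7404.52 m
1.246×10⁴ m/ft³ → 440021 m/m³
V = d / (distance per unit fuel) = 7404.52 / 440021 = 0.0168277 m³
In qt: 0.0168277 / 0.000946353 = 17.7816 qt

17.78 qt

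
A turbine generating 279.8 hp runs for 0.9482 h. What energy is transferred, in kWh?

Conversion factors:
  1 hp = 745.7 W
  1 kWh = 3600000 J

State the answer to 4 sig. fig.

279.8 hp × 745.7 = 208647 W
0.9482 h × 3600 = 3413.52 s
E = P × t = 208647 W × 3413.52 s = 7.12221×10⁸ J
7.12221×10⁸ J ÷ (3600000 J/kWh) = 197.839 kWh

197.8 kWh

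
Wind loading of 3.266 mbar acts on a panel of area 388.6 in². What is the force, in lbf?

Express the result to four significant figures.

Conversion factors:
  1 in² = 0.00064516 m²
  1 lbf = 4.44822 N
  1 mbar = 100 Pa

18.41 lbf

3.266 mbar × 100 = 326.6 Pa
388.6 in² × 0.00064516 = 0.250709 m²
F = P × A = 326.6 Pa × 0.250709 m² = 81.8816 N
81.8816 N ÷ (4.44822 N/lbf) = 18.4077 lbf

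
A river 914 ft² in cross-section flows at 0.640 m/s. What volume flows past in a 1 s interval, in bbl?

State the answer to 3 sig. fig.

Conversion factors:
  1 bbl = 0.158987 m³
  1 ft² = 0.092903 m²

914 ft² × 0.092903 → 84.9133 m²
V = v × A × t = 0.64 m/s × 84.9133 m² × 1 s = 54.3445 m³
54.3445 m³ ÷ (0.158987 m³/bbl) = 341.817 bbl

342 bbl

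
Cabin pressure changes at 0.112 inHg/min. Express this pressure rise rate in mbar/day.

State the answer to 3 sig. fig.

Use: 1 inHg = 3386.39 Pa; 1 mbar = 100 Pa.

0.112 inHg/min × 3386.39 Pa/inHg ÷ 60 s/min = 6.32126 Pa/s
6.32126 Pa/s ÷ 100 Pa/mbar × 86400 s/day = 5461.57 mbar/day

5460 mbar/day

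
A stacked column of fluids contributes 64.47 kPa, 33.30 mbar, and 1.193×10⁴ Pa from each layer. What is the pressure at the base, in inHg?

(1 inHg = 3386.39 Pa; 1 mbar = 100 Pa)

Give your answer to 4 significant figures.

64.47 kPa × 1000 → 64470 Pa
33.30 mbar × 100 → 3330 Pa
1.193×10⁴ Pa (already Pa)
Combined: 64470 + 3330 + 11930 = 79730 Pa
In inHg: 79730 / 3386.39 = 23.5442 inHg

23.54 inHg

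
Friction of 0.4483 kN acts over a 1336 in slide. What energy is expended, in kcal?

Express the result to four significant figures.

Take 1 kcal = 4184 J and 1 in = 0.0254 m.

0.4483 kN × 1000 = 448.3 N
1336 in × 0.0254 = 33.9344 m
W = F × d = 448.3 N × 33.9344 m = 15212.8 J
15212.8 J ÷ (4184 J/kcal) = 3.63595 kcal

3.636 kcal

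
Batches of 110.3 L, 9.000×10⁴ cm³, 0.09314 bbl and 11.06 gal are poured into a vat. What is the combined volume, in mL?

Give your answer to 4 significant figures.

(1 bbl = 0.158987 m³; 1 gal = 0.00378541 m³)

110.3 L × 0.001 = 0.1103 m³
9.000×10⁴ cm³ × 10⁻⁶ = 0.09 m³
0.09314 bbl × 0.158987 = 0.014808 m³
11.06 gal × 0.00378541 = 0.0418666 m³
Sum: 0.1103 + 0.09 + 0.014808 + 0.0418666 = 0.256975 m³
In mL: 0.256975 / 10⁻⁶ = 256975 mL

2.570×10⁵ mL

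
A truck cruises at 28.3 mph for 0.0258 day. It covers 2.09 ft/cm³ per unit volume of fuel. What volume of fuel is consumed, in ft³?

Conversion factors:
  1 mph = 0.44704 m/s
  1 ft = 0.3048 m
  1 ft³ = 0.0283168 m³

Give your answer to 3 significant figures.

28.3 mph → 12.6512 m/s
0.0258 day → 2229.12 s
d = v × t = 12.6512 × 2229.12 = 28201 m
2.09 ft/cm³ → 637032 m/m³
V = d / (distance per unit fuel) = 28201 / 637032 = 0.0442694 m³
In ft³: 0.0442694 / 0.0283168 = 1.56336 ft³

1.56 ft³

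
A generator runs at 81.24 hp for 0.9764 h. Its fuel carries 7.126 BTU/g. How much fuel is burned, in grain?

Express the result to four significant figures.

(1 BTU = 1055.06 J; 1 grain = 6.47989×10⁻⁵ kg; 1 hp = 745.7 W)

81.24 hp → 60580.7 W
0.9764 h → 3515.04 s
E = P × t = 60580.7 × 3515.04 = 2.12944×10⁸ J
7.126 BTU/g → 7.51836×10⁶ J/kg
m = E / e_s = 2.12944×10⁸ / 7.51836×10⁶ = 28.3232 kg
In grain: 28.3232 / 6.47989×10⁻⁵ = 437094 grain

4.371×10⁵ grain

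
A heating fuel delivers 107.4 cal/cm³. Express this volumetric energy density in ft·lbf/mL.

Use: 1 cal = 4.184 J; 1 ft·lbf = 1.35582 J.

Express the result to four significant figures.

331.4 ft·lbf/mL

107.4 cal/cm³ × 4.184 J/cal ÷ 10⁻⁶ m³/cm³ = 4.49362×10⁸ J/m³
4.49362×10⁸ J/m³ ÷ 1.35582 J/ft·lbf × 10⁻⁶ m³/mL = 331.432 ft·lbf/mL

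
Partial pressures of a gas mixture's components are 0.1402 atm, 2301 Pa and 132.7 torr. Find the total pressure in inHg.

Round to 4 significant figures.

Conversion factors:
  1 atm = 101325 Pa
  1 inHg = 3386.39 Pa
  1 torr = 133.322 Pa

10.10 inHg

0.1402 atm × 101325 = 14205.8 Pa
2301 Pa (already Pa)
132.7 torr × 133.322 = 17691.8 Pa
Total: 14205.8 + 2301 + 17691.8 = 34198.6 Pa
In inHg: 34198.6 / 3386.39 = 10.0988 inHg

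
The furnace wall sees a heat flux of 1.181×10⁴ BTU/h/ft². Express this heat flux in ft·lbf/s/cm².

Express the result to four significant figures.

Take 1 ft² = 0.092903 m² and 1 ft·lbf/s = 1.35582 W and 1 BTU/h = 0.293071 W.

1.181×10⁴ BTU/h/ft² × 0.293071 W/BTU/h ÷ 0.092903 m²/ft² = 37255.7 W/m²
37255.7 W/m² ÷ 1.35582 W/ft·lbf/s × 0.0001 m²/cm² = 2.74784 ft·lbf/s/cm²

2.748 ft·lbf/s/cm²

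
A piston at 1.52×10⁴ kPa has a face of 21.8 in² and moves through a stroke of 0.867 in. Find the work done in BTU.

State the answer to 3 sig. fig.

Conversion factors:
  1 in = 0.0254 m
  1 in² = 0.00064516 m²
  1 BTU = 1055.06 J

1.52×10⁴ kPa → 1.52×10⁷ Pa
21.8 in² → 0.0140645 m²
F = P × A = 1.52×10⁷ × 0.0140645 = 213780 N
0.867 in → 0.0220218 m
W = F × d = 213780 × 0.0220218 = 4707.82 J
In BTU: 4707.82 / 1055.06 = 4.46213 BTU

4.46 BTU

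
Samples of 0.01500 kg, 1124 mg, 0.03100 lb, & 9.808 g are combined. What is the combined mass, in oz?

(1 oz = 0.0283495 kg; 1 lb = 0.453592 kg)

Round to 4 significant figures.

0.01500 kg (already kg)
1124 mg × 10⁻⁶ = 0.001124 kg
0.03100 lb × 0.453592 = 0.0140614 kg
9.808 g × 0.001 = 0.009808 kg
Combined: 0.015 + 0.001124 + 0.0140614 + 0.009808 = 0.0399934 kg
In oz: 0.0399934 / 0.0283495 = 1.41073 oz

1.411 oz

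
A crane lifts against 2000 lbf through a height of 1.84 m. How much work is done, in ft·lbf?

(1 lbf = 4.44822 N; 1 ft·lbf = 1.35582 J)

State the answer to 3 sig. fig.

1.21×10⁴ ft·lbf

2000 lbf × 4.44822 = 8896.44 N
W = F × d = 8896.44 N × 1.84 m = 16369.4 J
16369.4 J ÷ (1.35582 J/ft·lbf) = 12073.4 ft·lbf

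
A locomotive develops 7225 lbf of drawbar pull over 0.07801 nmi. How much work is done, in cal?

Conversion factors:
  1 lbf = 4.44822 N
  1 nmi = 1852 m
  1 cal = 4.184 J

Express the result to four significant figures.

1.110×10⁶ cal

7225 lbf × 4.44822 → 32138.4 N
0.07801 nmi × 1852 → 144.475 m
W = F × d = 32138.4 N × 144.475 m = 4.6432×10⁶ J
4.6432×10⁶ J ÷ (4.184 J/cal) = 1.10975×10⁶ cal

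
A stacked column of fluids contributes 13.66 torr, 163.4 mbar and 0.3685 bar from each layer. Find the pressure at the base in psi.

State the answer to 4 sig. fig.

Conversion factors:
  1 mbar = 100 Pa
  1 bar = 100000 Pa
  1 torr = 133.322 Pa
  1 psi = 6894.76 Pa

7.979 psi

13.66 torr × 133.322 = 1821.18 Pa
163.4 mbar × 100 = 16340 Pa
0.3685 bar × 100000 = 36850 Pa
Total: 1821.18 + 16340 + 36850 = 55011.2 Pa
In psi: 55011.2 / 6894.76 = 7.9787 psi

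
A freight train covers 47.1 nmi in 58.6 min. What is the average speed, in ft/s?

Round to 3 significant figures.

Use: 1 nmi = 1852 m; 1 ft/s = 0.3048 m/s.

47.1 nmi × 1852 → 87229.2 m
58.6 min × 60 → 3516 s
v = d / t = 87229.2 m / 3516 s = 24.8092 m/s
24.8092 m/s ÷ (0.3048 m/s/ft/s) = 81.395 ft/s

81.4 ft/s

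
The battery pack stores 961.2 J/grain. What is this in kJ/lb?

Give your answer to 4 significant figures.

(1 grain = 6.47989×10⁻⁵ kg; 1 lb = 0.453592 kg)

6728 kJ/lb

961.2 J/grain ÷ 6.47989×10⁻⁵ kg/grain = 1.48336×10⁷ J/kg
1.48336×10⁷ J/kg ÷ 1000 J/kJ × 0.453592 kg/lb = 6728.4 kJ/lb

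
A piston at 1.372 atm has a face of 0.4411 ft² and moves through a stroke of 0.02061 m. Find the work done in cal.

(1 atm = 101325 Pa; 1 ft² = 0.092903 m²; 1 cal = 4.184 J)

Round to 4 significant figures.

28.06 cal

1.372 atm → 139018 Pa
0.4411 ft² → 0.0409795 m²
F = P × A = 139018 × 0.0409795 = 5696.89 N
W = F × d = 5696.89 × 0.02061 = 117.413 J
In cal: 117.413 / 4.184 = 28.0624 cal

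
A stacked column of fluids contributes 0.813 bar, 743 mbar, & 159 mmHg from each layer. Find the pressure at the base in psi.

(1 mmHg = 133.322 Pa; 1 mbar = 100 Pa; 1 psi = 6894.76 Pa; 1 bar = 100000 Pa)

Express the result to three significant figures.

25.6 psi

0.813 bar × 100000 = 81300 Pa
743 mbar × 100 = 74300 Pa
159 mmHg × 133.322 = 21198.2 Pa
Sum: 81300 + 74300 + 21198.2 = 176798 Pa
In psi: 176798 / 6894.76 = 25.6424 psi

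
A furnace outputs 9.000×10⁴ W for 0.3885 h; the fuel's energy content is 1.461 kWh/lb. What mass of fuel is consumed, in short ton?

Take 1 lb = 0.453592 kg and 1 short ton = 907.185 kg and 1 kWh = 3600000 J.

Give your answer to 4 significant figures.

0.3885 h → 1398.6 s
E = P × t = 90000 × 1398.6 = 1.25874×10⁸ J
1.461 kWh/lb → 1.15954×10⁷ J/kg
m = E / e_s = 1.25874×10⁸ / 1.15954×10⁷ = 10.8555 kg
In short ton: 10.8555 / 907.185 = 0.0119661 short ton

0.01197 short ton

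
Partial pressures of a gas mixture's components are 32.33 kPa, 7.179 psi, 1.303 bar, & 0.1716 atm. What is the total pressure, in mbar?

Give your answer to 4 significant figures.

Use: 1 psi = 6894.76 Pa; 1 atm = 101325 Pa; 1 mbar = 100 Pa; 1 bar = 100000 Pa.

32.33 kPa × 1000 → 32330 Pa
7.179 psi × 6894.76 → 49497.5 Pa
1.303 bar × 100000 → 130300 Pa
0.1716 atm × 101325 → 17387.4 Pa
Combined: 32330 + 49497.5 + 130300 + 17387.4 = 229515 Pa
In mbar: 229515 / 100 = 2295.15 mbar

2295 mbar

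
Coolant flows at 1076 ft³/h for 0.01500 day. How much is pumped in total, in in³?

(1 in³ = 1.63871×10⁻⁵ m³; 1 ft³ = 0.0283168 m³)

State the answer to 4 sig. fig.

6.694×10⁵ in³

1076 ft³/h → 0.00846358 m³/s
0.01500 day → 1296 s
V = Q × t = 0.00846358 × 1296 = 10.9688 m³
In in³: 10.9688 / 1.63871×10⁻⁵ = 669356 in³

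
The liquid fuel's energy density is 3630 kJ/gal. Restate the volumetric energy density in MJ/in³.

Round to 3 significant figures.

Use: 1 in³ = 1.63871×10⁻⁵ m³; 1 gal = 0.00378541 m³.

3630 kJ/gal × 1000 J/kJ ÷ 0.00378541 m³/gal = 9.58945×10⁸ J/m³
9.58945×10⁸ J/m³ ÷ 1000000 J/MJ × 1.63871×10⁻⁵ m³/in³ = 0.0157143 MJ/in³

0.0157 MJ/in³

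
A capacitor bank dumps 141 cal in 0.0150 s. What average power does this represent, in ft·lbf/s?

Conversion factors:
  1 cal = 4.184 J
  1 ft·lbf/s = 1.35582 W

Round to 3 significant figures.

2.90×10⁴ ft·lbf/s

141 cal × 4.184 = 589.944 J
P = E / t = 589.944 J / 0.015 s = 39329.6 W
39329.6 W ÷ (1.35582 W/ft·lbf/s) = 29008 ft·lbf/s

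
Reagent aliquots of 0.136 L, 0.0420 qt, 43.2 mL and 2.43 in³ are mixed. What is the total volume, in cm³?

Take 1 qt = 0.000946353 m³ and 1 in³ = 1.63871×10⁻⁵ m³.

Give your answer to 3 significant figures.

259 cm³

0.136 L × 0.001 = 1.36×10⁻⁴ m³
0.0420 qt × 0.000946353 = 3.97468×10⁻⁵ m³
43.2 mL × 10⁻⁶ = 4.32×10⁻⁵ m³
2.43 in³ × 1.63871×10⁻⁵ = 3.98207×10⁻⁵ m³
Total: 1.36×10⁻⁴ + 3.97468×10⁻⁵ + 4.32×10⁻⁵ + 3.98207×10⁻⁵ = 2.58767×10⁻⁴ m³
In cm³: 2.58767×10⁻⁴ / 10⁻⁶ = 258.767 cm³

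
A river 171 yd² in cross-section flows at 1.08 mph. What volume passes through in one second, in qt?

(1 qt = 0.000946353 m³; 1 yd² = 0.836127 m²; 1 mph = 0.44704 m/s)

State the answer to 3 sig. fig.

1.08 mph × 0.44704 → 0.482803 m/s
171 yd² × 0.836127 → 142.978 m²
V = v × A × t = 0.482803 m/s × 142.978 m² × 1 s = 69.0302 m³
69.0302 m³ ÷ (0.000946353 m³/qt) = 72943.4 qt

7.29×10⁴ qt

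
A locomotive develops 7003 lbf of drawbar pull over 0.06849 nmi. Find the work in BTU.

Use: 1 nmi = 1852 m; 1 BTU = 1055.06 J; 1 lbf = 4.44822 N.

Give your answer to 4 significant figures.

7003 lbf × 4.44822 → 31150.9 N
0.06849 nmi × 1852 → 126.843 m
W = F × d = 31150.9 N × 126.843 m = 3.95127×10⁶ J
3.95127×10⁶ J ÷ (1055.06 J/BTU) = 3745.07 BTU

3745 BTU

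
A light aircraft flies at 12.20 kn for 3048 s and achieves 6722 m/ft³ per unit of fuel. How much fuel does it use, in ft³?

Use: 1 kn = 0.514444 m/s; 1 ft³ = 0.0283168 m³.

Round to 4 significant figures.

12.20 kn → 6.27622 m/s
d = v × t = 6.27622 × 3048 = 19129.9 m
6722 m/ft³ → 237386 m/m³
V = d / (distance per unit fuel) = 19129.9 / 237386 = 0.0805856 m³
In ft³: 0.0805856 / 0.0283168 = 2.84586 ft³

2.846 ft³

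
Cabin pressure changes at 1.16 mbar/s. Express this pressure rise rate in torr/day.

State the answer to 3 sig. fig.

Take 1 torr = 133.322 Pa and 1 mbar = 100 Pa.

1.16 mbar/s × 100 Pa/mbar = 116 Pa/s
116 Pa/s ÷ 133.322 Pa/torr × 86400 s/day = 75174.4 torr/day

7.52×10⁴ torr/day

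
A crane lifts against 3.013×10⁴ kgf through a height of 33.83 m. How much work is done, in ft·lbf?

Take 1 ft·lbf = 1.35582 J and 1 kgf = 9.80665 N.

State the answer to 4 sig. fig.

7.373×10⁶ ft·lbf

3.013×10⁴ kgf × 9.80665 → 295474 N
W = F × d = 295474 N × 33.83 m = 9.99589×10⁶ J
9.99589×10⁶ J ÷ (1.35582 J/ft·lbf) = 7.37258×10⁶ ft·lbf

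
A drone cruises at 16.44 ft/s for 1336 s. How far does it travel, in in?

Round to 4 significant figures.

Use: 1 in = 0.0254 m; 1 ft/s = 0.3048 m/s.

16.44 ft/s × 0.3048 → 5.01091 m/s
d = v × t = 5.01091 m/s × 1336 s = 6694.58 m
6694.58 m ÷ (0.0254 m/in) = 263566 in

2.636×10⁵ in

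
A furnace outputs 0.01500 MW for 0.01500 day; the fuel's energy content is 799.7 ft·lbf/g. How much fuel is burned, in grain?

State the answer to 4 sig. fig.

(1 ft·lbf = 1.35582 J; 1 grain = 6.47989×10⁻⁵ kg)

2.767×10⁵ grain

0.01500 MW → 15000 W
0.01500 day → 1296 s
E = P × t = 15000 × 1296 = 1.944×10⁷ J
799.7 ft·lbf/g → 1.08425×10⁶ J/kg
m = E / e_s = 1.944×10⁷ / 1.08425×10⁶ = 17.9294 kg
In grain: 17.9294 / 6.47989×10⁻⁵ = 276693 grain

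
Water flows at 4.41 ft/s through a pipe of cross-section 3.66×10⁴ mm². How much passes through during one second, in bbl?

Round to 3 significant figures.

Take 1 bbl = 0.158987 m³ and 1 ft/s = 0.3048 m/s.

4.41 ft/s × 0.3048 → 1.34417 m/s
3.66×10⁴ mm² × 10⁻⁶ → 0.0366 m²
V = v × A × t = 1.34417 m/s × 0.0366 m² × 1 s = 0.0491966 m³
0.0491966 m³ ÷ (0.158987 m³/bbl) = 0.309438 bbl

0.309 bbl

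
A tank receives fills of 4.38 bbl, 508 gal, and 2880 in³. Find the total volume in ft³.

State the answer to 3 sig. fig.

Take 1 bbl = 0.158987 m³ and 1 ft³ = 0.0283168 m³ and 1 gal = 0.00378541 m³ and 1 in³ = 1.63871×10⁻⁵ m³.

94.2 ft³

4.38 bbl × 0.158987 → 0.696363 m³
508 gal × 0.00378541 → 1.92299 m³
2880 in³ × 1.63871×10⁻⁵ → 0.0471948 m³
Total: 0.696363 + 1.92299 + 0.0471948 = 2.66655 m³
In ft³: 2.66655 / 0.0283168 = 94.1685 ft³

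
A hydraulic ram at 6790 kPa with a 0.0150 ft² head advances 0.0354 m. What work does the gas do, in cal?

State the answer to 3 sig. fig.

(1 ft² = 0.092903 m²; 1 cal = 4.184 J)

6790 kPa → 6.79×10⁶ Pa
0.0150 ft² → 0.00139354 m²
F = P × A = 6.79×10⁶ × 0.00139354 = 9462.14 N
W = F × d = 9462.14 × 0.0354 = 334.96 J
In cal: 334.96 / 4.184 = 80.0574 cal

80.1 cal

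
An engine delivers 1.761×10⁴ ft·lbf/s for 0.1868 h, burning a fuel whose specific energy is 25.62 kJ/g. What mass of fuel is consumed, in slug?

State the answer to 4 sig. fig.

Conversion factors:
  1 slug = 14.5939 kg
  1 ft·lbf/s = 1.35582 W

0.04294 slug

1.761×10⁴ ft·lbf/s → 23876 W
0.1868 h → 672.48 s
E = P × t = 23876 × 672.48 = 1.60561×10⁷ J
25.62 kJ/g → 2.562×10⁷ J/kg
m = E / e_s = 1.60561×10⁷ / 2.562×10⁷ = 0.626702 kg
In slug: 0.626702 / 14.5939 = 0.0429427 slug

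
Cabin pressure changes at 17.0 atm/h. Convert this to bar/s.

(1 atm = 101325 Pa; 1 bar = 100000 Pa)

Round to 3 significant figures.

17.0 atm/h × 101325 Pa/atm ÷ 3600 s/h = 478.479 Pa/s
478.479 Pa/s ÷ 100000 Pa/bar = 0.00478479 bar/s

0.00478 bar/s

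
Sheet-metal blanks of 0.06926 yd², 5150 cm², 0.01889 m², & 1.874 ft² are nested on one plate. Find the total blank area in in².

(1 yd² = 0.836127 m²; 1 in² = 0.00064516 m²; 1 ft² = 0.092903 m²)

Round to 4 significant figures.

1187 in²

0.06926 yd² × 0.836127 → 0.0579102 m²
5150 cm² × 0.0001 → 0.515 m²
0.01889 m² (already m²)
1.874 ft² × 0.092903 → 0.1741 m²
Combined: 0.0579102 + 0.515 + 0.01889 + 0.1741 = 0.7659 m²
In in²: 0.7659 / 0.00064516 = 1187.15 in²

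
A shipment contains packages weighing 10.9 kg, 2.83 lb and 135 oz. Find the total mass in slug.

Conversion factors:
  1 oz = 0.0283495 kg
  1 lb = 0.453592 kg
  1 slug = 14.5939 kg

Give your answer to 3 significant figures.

1.10 slug

10.9 kg (already kg)
2.83 lb × 0.453592 = 1.28367 kg
135 oz × 0.0283495 = 3.82718 kg
Total: 10.9 + 1.28367 + 3.82718 = 16.0108 kg
In slug: 16.0108 / 14.5939 = 1.09709 slug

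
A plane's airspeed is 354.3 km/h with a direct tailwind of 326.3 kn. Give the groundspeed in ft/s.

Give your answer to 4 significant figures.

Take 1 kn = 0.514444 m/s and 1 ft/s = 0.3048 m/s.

873.6 ft/s

354.3 km/h × (1/3.6) = 98.4167 m/s
326.3 kn × 0.514444 = 167.863 m/s
Combined: 98.4167 + 167.863 = 266.28 m/s
In ft/s: 266.28 / 0.3048 = 873.622 ft/s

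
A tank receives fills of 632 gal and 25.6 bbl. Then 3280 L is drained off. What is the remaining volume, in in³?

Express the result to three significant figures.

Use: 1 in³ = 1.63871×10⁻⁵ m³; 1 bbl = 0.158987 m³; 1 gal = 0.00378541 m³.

632 gal × 0.00378541 = 2.39238 m³
25.6 bbl × 0.158987 = 4.07007 m³
3280 L × 0.001 = 3.28 m³
Result: 2.39238 + 4.07007 − 3.28 = 3.18245 m³
In in³: 3.18245 / 1.63871×10⁻⁵ = 194205 in³

1.94×10⁵ in³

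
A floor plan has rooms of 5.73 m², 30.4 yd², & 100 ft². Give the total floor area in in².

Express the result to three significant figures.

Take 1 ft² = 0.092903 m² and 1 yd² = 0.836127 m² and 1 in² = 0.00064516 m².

6.27×10⁴ in²

5.73 m² (already m²)
30.4 yd² × 0.836127 = 25.4183 m²
100 ft² × 0.092903 = 9.2903 m²
Sum: 5.73 + 25.4183 + 9.2903 = 40.4386 m²
In in²: 40.4386 / 0.00064516 = 62680 in²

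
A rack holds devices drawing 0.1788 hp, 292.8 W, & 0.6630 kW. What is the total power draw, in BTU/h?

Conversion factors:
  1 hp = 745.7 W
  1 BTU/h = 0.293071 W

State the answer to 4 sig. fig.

3716 BTU/h

0.1788 hp × 745.7 → 133.331 W
292.8 W (already W)
0.6630 kW × 1000 → 663 W
Sum: 133.331 + 292.8 + 663 = 1089.13 W
In BTU/h: 1089.13 / 0.293071 = 3716.27 BTU/h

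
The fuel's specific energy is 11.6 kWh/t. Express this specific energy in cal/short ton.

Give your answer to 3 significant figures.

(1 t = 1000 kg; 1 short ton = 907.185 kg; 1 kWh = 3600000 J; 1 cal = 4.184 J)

9.05×10⁶ cal/short ton

11.6 kWh/t × 3600000 J/kWh ÷ 1000 kg/t = 41760 J/kg
41760 J/kg ÷ 4.184 J/cal × 907.185 kg/short ton = 9.0545×10⁶ cal/short ton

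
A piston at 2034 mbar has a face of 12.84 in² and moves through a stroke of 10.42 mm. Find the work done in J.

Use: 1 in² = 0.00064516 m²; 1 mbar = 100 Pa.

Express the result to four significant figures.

17.56 J

2034 mbar → 203400 Pa
12.84 in² → 0.00828385 m²
F = P × A = 203400 × 0.00828385 = 1684.94 N
10.42 mm → 0.01042 m
W = F × d = 1684.94 × 0.01042 = 17.5571 J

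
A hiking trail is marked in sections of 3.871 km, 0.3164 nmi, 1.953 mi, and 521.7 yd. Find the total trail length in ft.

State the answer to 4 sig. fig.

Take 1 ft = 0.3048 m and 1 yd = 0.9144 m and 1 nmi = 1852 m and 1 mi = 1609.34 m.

3.871 km × 1000 → 3871 m
0.3164 nmi × 1852 → 585.973 m
1.953 mi × 1609.34 → 3143.04 m
521.7 yd × 0.9144 → 477.042 m
Total: 3871 + 585.973 + 3143.04 + 477.042 = 8077.06 m
In ft: 8077.06 / 0.3048 = 26499.5 ft

2.650×10⁴ ft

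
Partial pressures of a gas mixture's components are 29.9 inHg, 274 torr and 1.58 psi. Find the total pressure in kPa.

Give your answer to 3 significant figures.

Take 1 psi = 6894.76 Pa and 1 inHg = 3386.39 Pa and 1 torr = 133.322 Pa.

149 kPa

29.9 inHg × 3386.39 = 101253 Pa
274 torr × 133.322 = 36530.2 Pa
1.58 psi × 6894.76 = 10893.7 Pa
Combined: 101253 + 36530.2 + 10893.7 = 148677 Pa
In kPa: 148677 / 1000 = 148.677 kPa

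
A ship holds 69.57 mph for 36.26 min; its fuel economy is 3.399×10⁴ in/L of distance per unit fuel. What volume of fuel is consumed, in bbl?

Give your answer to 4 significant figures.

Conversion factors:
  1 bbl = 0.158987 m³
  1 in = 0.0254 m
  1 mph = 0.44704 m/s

0.4929 bbl

69.57 mph → 31.1006 m/s
36.26 min → 2175.6 s
d = v × t = 31.1006 × 2175.6 = 67662.5 m
3.399×10⁴ in/L → 863346 m/m³
V = d / (distance per unit fuel) = 67662.5 / 863346 = 0.0783724 m³
In bbl: 0.0783724 / 0.158987 = 0.492948 bbl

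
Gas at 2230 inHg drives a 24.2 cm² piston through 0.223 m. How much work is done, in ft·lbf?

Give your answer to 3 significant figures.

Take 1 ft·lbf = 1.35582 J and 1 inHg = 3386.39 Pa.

3010 ft·lbf

2230 inHg → 7.55165×10⁶ Pa
24.2 cm² → 0.00242 m²
F = P × A = 7.55165×10⁶ × 0.00242 = 18275 N
W = F × d = 18275 × 0.223 = 4075.32 J
In ft·lbf: 4075.32 / 1.35582 = 3005.8 ft·lbf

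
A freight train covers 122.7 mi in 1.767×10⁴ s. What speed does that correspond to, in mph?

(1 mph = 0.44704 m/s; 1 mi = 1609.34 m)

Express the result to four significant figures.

25.00 mph

122.7 mi × 1609.34 → 197466 m
v = d / t = 197466 m / 17670 s = 11.1752 m/s
11.1752 m/s ÷ (0.44704 m/s/mph) = 24.9982 mph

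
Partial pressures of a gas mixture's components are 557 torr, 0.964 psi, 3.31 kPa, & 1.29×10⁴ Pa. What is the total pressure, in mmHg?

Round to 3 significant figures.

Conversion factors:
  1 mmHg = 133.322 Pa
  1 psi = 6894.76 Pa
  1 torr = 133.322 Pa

728 mmHg

557 torr × 133.322 = 74260.4 Pa
0.964 psi × 6894.76 = 6646.55 Pa
3.31 kPa × 1000 = 3310 Pa
1.29×10⁴ Pa (already Pa)
Combined: 74260.4 + 6646.55 + 3310 + 12900 = 97117 Pa
In mmHg: 97117 / 133.322 = 728.439 mmHg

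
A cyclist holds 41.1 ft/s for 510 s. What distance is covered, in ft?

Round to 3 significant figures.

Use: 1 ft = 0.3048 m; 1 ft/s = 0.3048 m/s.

41.1 ft/s × 0.3048 = 12.5273 m/s
d = v × t = 12.5273 m/s × 510 s = 6388.92 m
6388.92 m ÷ (0.3048 m/ft) = 20961 ft

2.10×10⁴ ft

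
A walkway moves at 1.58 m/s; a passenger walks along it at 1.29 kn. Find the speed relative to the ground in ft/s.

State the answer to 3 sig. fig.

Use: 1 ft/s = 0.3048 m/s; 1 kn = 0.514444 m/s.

1.58 m/s (already m/s)
1.29 kn × 0.514444 → 0.663633 m/s
Sum: 1.58 + 0.663633 = 2.24363 m/s
In ft/s: 2.24363 / 0.3048 = 7.36099 ft/s

7.36 ft/s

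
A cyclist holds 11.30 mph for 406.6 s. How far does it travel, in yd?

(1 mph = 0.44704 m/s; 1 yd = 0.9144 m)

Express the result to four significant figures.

2246 yd

11.30 mph × 0.44704 = 5.05155 m/s
d = v × t = 5.05155 m/s × 406.6 s = 2053.96 m
2053.96 m ÷ (0.9144 m/yd) = 2246.24 yd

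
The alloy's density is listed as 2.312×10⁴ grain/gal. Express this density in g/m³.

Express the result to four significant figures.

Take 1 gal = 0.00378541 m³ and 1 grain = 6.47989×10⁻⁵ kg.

2.312×10⁴ grain/gal × 6.47989×10⁻⁵ kg/grain ÷ 0.00378541 m³/gal = 395.77 kg/m³
395.77 kg/m³ ÷ 0.001 kg/g = 395770 g/m³

3.958×10⁵ g/m³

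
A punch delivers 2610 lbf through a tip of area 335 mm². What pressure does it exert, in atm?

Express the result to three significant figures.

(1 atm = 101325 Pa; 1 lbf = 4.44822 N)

342 atm

2610 lbf × 4.44822 = 11609.9 N
335 mm² × 10⁻⁶ = 3.35×10⁻⁴ m²
P = F / A = 11609.9 N / 3.35×10⁻⁴ m² = 3.46564×10⁷ Pa
3.46564×10⁷ Pa ÷ (101325 Pa/atm) = 342.032 atm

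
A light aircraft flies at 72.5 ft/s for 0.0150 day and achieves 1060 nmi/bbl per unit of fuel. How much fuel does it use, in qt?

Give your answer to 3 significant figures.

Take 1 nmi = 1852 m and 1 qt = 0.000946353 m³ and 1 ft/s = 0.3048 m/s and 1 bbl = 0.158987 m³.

72.5 ft/s → 22.098 m/s
0.0150 day → 1296 s
d = v × t = 22.098 × 1296 = 28639 m
1060 nmi/bbl → 1.23477×10⁷ m/m³
V = d / (distance per unit fuel) = 28639 / 1.23477×10⁷ = 0.00231938 m³
In qt: 0.00231938 / 0.000946353 = 2.45086 qt

2.45 qt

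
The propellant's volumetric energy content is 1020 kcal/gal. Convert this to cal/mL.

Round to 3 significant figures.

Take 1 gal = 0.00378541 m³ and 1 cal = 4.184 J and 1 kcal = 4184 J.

1020 kcal/gal × 4184 J/kcal ÷ 0.00378541 m³/gal = 1.1274×10⁹ J/m³
1.1274×10⁹ J/m³ ÷ 4.184 J/cal × 10⁻⁶ m³/mL = 269.455 cal/mL

269 cal/mL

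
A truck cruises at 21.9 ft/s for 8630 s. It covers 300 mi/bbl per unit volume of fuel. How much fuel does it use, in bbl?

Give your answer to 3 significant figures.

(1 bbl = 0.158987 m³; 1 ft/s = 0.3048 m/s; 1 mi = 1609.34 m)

0.119 bbl

21.9 ft/s → 6.67512 m/s
d = v × t = 6.67512 × 8630 = 57606.3 m
300 mi/bbl → 3.03674×10⁶ m/m³
V = d / (distance per unit fuel) = 57606.3 / 3.03674×10⁶ = 0.0189698 m³
In bbl: 0.0189698 / 0.158987 = 0.119317 bbl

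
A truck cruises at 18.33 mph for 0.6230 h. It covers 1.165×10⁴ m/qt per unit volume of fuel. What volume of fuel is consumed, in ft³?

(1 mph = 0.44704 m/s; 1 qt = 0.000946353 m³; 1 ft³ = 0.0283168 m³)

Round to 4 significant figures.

18.33 mph → 8.19424 m/s
0.6230 h → 2242.8 s
d = v × t = 8.19424 × 2242.8 = 18378 m
1.165×10⁴ m/qt → 1.23104×10⁷ m/m³
V = d / (distance per unit fuel) = 18378 / 1.23104×10⁷ = 0.00149288 m³
In ft³: 0.00149288 / 0.0283168 = 0.0527206 ft³

0.05272 ft³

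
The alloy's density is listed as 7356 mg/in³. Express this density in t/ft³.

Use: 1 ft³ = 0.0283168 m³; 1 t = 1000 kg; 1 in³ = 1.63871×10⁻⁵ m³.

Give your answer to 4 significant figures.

7356 mg/in³ × 10⁻⁶ kg/mg ÷ 1.63871×10⁻⁵ m³/in³ = 448.89 kg/m³
448.89 kg/m³ ÷ 1000 kg/t × 0.0283168 m³/ft³ = 0.0127111 t/ft³

0.01271 t/ft³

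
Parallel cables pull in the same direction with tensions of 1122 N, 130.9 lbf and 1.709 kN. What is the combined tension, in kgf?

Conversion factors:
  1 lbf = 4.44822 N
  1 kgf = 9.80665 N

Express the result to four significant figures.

348.1 kgf

1122 N (already N)
130.9 lbf × 4.44822 = 582.272 N
1.709 kN × 1000 = 1709 N
Sum: 1122 + 582.272 + 1709 = 3413.27 N
In kgf: 3413.27 / 9.80665 = 348.057 kgf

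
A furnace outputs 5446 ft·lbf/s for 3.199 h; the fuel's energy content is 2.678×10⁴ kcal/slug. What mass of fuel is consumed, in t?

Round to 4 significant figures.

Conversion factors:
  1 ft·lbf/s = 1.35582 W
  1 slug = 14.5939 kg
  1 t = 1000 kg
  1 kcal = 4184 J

5446 ft·lbf/s → 7383.8 W
3.199 h → 11516.4 s
E = P × t = 7383.8 × 11516.4 = 8.50348×10⁷ J
2.678×10⁴ kcal/slug → 7.6777×10⁶ J/kg
m = E / e_s = 8.50348×10⁷ / 7.6777×10⁶ = 11.0756 kg
In t: 11.0756 / 1000 = 0.0110756 t

0.01108 t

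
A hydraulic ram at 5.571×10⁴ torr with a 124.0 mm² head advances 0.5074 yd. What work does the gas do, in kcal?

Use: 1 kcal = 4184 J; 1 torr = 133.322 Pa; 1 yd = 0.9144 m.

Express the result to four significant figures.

5.571×10⁴ torr → 7.42737×10⁶ Pa
124.0 mm² → 1.24×10⁻⁴ m²
F = P × A = 7.42737×10⁶ × 1.24×10⁻⁴ = 920.994 N
0.5074 yd → 0.463967 m
W = F × d = 920.994 × 0.463967 = 427.311 J
In kcal: 427.311 / 4184 = 0.10213 kcal

0.1021 kcal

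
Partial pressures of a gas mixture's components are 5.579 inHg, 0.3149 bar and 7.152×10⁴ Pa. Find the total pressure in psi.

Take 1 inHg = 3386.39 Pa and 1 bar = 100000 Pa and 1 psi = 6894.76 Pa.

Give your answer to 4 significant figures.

5.579 inHg × 3386.39 → 18892.7 Pa
0.3149 bar × 100000 → 31490 Pa
7.152×10⁴ Pa (already Pa)
Total: 18892.7 + 31490 + 71520 = 121903 Pa
In psi: 121903 / 6894.76 = 17.6805 psi

17.68 psi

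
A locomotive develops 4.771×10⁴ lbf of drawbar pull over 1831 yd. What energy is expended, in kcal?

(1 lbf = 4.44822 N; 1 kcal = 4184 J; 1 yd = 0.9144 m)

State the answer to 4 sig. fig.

4.771×10⁴ lbf × 4.44822 = 212225 N
1831 yd × 0.9144 = 1674.27 m
W = F × d = 212225 N × 1674.27 m = 3.55322×10⁸ J
3.55322×10⁸ J ÷ (4184 J/kcal) = 84924 kcal

8.492×10⁴ kcal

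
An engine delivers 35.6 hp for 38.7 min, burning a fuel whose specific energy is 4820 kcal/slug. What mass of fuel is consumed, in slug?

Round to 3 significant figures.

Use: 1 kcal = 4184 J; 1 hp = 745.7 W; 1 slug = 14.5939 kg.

3.06 slug

35.6 hp → 26546.9 W
38.7 min → 2322 s
E = P × t = 26546.9 × 2322 = 6.16419×10⁷ J
4820 kcal/slug → 1.38187×10⁶ J/kg
m = E / e_s = 6.16419×10⁷ / 1.38187×10⁶ = 44.6076 kg
In slug: 44.6076 / 14.5939 = 3.05659 slug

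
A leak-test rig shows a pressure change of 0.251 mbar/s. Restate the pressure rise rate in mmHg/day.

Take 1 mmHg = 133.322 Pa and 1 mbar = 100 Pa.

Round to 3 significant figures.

0.251 mbar/s × 100 Pa/mbar = 25.1 Pa/s
25.1 Pa/s ÷ 133.322 Pa/mmHg × 86400 s/day = 16266.2 mmHg/day

1.63×10⁴ mmHg/day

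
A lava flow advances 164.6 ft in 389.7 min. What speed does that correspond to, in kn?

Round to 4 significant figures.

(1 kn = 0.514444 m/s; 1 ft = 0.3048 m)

164.6 ft × 0.3048 = 50.1701 m
389.7 min × 60 = 23382 s
v = d / t = 50.1701 m / 23382 s = 0.00214567 m/s
0.00214567 m/s ÷ (0.514444 m/s/kn) = 0.00417085 kn

0.004171 kn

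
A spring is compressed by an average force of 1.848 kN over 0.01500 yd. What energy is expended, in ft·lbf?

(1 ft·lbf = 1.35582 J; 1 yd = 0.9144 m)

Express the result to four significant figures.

18.70 ft·lbf

1.848 kN × 1000 = 1848 N
0.01500 yd × 0.9144 = 0.013716 m
W = F × d = 1848 N × 0.013716 m = 25.3472 J
25.3472 J ÷ (1.35582 J/ft·lbf) = 18.6951 ft·lbf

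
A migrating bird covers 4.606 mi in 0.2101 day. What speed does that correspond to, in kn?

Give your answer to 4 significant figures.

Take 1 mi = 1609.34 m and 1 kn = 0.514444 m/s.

0.7938 kn

4.606 mi × 1609.34 = 7412.62 m
0.2101 day × 86400 = 18152.6 s
v = d / t = 7412.62 m / 18152.6 s = 0.40835 m/s
0.40835 m/s ÷ (0.514444 m/s/kn) = 0.79377 kn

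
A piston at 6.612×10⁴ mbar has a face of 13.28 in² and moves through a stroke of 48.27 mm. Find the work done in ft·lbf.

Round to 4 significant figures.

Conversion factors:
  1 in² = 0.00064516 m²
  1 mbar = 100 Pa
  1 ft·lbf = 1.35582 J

6.612×10⁴ mbar → 6.612×10⁶ Pa
13.28 in² → 0.00856772 m²
F = P × A = 6.612×10⁶ × 0.00856772 = 56649.8 N
48.27 mm → 0.04827 m
W = F × d = 56649.8 × 0.04827 = 2734.49 J
In ft·lbf: 2734.49 / 1.35582 = 2016.85 ft·lbf

2017 ft·lbf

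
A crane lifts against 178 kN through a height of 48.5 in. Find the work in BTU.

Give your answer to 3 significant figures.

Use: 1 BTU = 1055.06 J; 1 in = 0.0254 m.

208 BTU

178 kN × 1000 → 178000 N
48.5 in × 0.0254 → 1.2319 m
W = F × d = 178000 N × 1.2319 m = 219278 J
219278 J ÷ (1055.06 J/BTU) = 207.835 BTU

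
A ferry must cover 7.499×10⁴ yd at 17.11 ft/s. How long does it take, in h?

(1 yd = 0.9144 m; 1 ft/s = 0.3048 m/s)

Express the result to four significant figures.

3.652 h

7.499×10⁴ yd × 0.9144 = 68570.9 m
17.11 ft/s × 0.3048 = 5.21513 m/s
t = d / v = 68570.9 m / 5.21513 m/s = 13148.5 s
13148.5 s ÷ (3600 s/h) = 3.65236 h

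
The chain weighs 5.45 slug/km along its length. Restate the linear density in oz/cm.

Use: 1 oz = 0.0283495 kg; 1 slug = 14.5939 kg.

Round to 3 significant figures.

0.0281 oz/cm

5.45 slug/km × 14.5939 kg/slug ÷ 1000 m/km = 0.0795368 kg/m
0.0795368 kg/m ÷ 0.0283495 kg/oz × 0.01 m/cm = 0.0280558 oz/cm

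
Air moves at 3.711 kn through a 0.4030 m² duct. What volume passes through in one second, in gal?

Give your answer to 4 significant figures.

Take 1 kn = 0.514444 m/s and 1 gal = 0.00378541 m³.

203.2 gal

3.711 kn × 0.514444 → 1.9091 m/s
V = v × A × t = 1.9091 m/s × 0.403 m² × 1 s = 0.769367 m³
0.769367 m³ ÷ (0.00378541 m³/gal) = 203.245 gal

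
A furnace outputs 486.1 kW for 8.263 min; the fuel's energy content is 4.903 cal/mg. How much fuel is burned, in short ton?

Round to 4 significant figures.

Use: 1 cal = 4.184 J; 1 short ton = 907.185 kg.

486.1 kW → 486100 W
8.263 min → 495.78 s
E = P × t = 486100 × 495.78 = 2.40999×10⁸ J
4.903 cal/mg → 2.05142×10⁷ J/kg
m = E / e_s = 2.40999×10⁸ / 2.05142×10⁷ = 11.7479 kg
In short ton: 11.7479 / 907.185 = 0.0129498 short ton

0.01295 short ton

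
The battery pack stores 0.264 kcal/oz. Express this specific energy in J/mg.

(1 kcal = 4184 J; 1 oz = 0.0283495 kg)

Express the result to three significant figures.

0.264 kcal/oz × 4184 J/kcal ÷ 0.0283495 kg/oz = 38962.8 J/kg
38962.8 J/kg × 10⁻⁶ kg/mg = 0.0389628 J/mg

0.0390 J/mg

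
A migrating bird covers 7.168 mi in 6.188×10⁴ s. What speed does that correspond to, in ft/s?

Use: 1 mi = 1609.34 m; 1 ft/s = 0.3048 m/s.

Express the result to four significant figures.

0.6116 ft/s

7.168 mi × 1609.34 → 11535.7 m
v = d / t = 11535.7 m / 61880 s = 0.18642 m/s
0.18642 m/s ÷ (0.3048 m/s/ft/s) = 0.611614 ft/s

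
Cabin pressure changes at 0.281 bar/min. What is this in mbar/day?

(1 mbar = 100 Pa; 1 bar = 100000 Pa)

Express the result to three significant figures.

0.281 bar/min × 100000 Pa/bar ÷ 60 s/min = 468.333 Pa/s
468.333 Pa/s ÷ 100 Pa/mbar × 86400 s/day = 404640 mbar/day

4.05×10⁵ mbar/day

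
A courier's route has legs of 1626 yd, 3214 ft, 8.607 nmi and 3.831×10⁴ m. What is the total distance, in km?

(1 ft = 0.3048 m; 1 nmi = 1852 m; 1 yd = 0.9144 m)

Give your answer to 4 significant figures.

56.72 km

1626 yd × 0.9144 = 1486.81 m
3214 ft × 0.3048 = 979.627 m
8.607 nmi × 1852 = 15940.2 m
3.831×10⁴ m (already m)
Sum: 1486.81 + 979.627 + 15940.2 + 38310 = 56716.6 m
In km: 56716.6 / 1000 = 56.7166 km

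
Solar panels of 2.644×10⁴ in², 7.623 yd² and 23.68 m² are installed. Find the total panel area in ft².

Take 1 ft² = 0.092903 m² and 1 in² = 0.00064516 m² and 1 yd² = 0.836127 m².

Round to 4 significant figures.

507.1 ft²

2.644×10⁴ in² × 0.00064516 = 17.058 m²
7.623 yd² × 0.836127 = 6.3738 m²
23.68 m² (already m²)
Combined: 17.058 + 6.3738 + 23.68 = 47.1118 m²
In ft²: 47.1118 / 0.092903 = 507.107 ft²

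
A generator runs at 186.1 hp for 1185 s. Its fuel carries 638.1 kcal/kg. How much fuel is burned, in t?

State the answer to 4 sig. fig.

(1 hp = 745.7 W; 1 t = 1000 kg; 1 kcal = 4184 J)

186.1 hp → 138775 W
E = P × t = 138775 × 1185 = 1.64448×10⁸ J
638.1 kcal/kg → 2.66981×10⁶ J/kg
m = E / e_s = 1.64448×10⁸ / 2.66981×10⁶ = 61.5954 kg
In t: 61.5954 / 1000 = 0.0615954 t

0.06160 t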